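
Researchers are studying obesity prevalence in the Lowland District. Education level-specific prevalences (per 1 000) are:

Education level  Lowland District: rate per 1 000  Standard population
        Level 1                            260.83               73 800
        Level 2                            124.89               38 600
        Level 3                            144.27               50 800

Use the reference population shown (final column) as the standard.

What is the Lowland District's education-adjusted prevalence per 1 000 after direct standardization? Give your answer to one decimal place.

Standard total = 163 200; weights = 0.4522, 0.2365, 0.3113.
Standardized rate: 0.4522×260.83 + 0.2365×124.89 + 0.3113×144.27 = 192.3954 per 1 000.

192.4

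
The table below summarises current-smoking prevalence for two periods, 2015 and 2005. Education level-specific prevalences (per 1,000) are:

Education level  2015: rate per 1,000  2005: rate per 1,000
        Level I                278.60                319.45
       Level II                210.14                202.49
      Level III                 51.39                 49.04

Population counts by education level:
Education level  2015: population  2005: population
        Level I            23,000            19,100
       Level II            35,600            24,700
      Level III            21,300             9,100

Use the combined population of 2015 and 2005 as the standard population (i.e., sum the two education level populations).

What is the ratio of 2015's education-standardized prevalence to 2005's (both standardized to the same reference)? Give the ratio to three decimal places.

0.956

Combined standard total = 132,800; weights = 0.3170, 0.4541, 0.2289.
2015: 0.3170×278.60 + 0.4541×210.14 + 0.2289×51.39 = 195.5027 per 1,000.
2005: 0.3170×319.45 + 0.4541×202.49 + 0.2289×49.04 = 204.4413 per 1,000.
Ratio = 195.5027 ÷ 204.4413 = 0.95628.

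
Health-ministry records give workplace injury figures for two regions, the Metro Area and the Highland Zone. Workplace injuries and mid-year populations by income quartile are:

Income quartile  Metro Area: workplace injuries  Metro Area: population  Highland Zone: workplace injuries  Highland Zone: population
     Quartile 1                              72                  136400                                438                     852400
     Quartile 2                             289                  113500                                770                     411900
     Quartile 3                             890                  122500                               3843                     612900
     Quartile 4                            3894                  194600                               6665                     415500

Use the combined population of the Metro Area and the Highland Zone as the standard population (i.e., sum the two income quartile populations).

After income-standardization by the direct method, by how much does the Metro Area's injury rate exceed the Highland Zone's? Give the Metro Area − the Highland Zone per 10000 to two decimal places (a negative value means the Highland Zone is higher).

Income-specific rates per 10000 for the Metro Area: 5.28, 25.46, 72.65, 200.10.
For the Highland Zone: 5.14, 18.69, 62.70, 160.41.
Combined standard total = 2859700; weights = 0.3458, 0.1837, 0.2572, 0.2133.
The Metro Area: 0.3458×5.28 + 0.1837×25.46 + 0.2572×72.65 + 0.2133×200.10 = 67.8775 per 10000.
The Highland Zone: 0.3458×5.14 + 0.1837×18.69 + 0.2572×62.70 + 0.2133×160.41 = 55.5580 per 10000.
Difference = 67.8775 − 55.5580 = 12.3195.

12.32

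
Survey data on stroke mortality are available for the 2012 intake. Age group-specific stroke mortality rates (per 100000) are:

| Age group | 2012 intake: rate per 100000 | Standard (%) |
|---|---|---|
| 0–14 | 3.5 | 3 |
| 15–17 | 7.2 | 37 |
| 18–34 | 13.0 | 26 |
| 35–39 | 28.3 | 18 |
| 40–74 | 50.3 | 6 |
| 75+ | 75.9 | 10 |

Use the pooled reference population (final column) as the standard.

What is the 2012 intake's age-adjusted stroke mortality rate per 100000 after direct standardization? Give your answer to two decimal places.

21.85

Standard weights: 0.03, 0.37, 0.26, 0.18, 0.06, 0.10.
Standardized rate: 0.0300×3.5 + 0.3700×7.2 + 0.2600×13.0 + 0.1800×28.3 + 0.0600×50.3 + 0.1000×75.9 = 21.8510 per 100000.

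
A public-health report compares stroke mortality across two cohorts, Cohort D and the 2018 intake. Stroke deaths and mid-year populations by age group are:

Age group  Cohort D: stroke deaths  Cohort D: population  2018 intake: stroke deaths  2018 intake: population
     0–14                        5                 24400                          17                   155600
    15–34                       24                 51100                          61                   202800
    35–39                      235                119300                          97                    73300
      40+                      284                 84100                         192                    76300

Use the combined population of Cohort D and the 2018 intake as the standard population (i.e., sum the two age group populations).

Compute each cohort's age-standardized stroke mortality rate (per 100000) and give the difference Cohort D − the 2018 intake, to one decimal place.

41.0

Age-specific rates per 100000 for Cohort D: 20.49, 46.97, 196.98, 337.69.
For the 2018 intake: 10.93, 30.08, 132.33, 251.64.
Combined standard total = 786900; weights = 0.2287, 0.3227, 0.2448, 0.2038.
Cohort D: 0.2287×20.49 + 0.3227×46.97 + 0.2448×196.98 + 0.2038×337.69 = 136.8893 per 100000.
The 2018 intake: 0.2287×10.93 + 0.3227×30.08 + 0.2448×132.33 + 0.2038×251.64 = 95.8873 per 100000.
Difference = 136.8893 − 95.8873 = 41.0020.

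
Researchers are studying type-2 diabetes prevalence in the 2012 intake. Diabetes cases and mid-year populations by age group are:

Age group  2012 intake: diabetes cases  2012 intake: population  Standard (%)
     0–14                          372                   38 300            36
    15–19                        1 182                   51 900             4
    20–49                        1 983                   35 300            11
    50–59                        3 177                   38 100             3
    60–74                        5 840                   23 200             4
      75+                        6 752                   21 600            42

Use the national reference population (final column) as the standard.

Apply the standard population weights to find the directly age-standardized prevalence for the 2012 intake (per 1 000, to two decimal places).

Age-specific rates per 1 000 for the 2012 intake: 9.713, 22.775, 56.176, 83.386, 251.724, 312.593.
Standard weights: 0.36, 0.04, 0.11, 0.03, 0.04, 0.42.
Standardized rate: 0.3600×9.713 + 0.0400×22.775 + 0.1100×56.176 + 0.0300×83.386 + 0.0400×251.724 + 0.4200×312.593 = 154.4463 per 1 000.

154.45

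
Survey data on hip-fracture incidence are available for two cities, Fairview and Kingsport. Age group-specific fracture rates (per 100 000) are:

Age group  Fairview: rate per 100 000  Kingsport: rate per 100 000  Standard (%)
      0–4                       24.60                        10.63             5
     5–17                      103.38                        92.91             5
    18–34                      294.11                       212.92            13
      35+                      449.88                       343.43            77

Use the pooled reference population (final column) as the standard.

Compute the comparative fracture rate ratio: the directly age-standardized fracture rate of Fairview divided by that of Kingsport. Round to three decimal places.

Standard weights: 0.05, 0.05, 0.13, 0.77.
Fairview: 0.0500×24.60 + 0.0500×103.38 + 0.1300×294.11 + 0.7700×449.88 = 391.0409 per 100 000.
Kingsport: 0.0500×10.63 + 0.0500×92.91 + 0.1300×212.92 + 0.7700×343.43 = 297.2977 per 100 000.
Ratio = 391.0409 ÷ 297.2977 = 1.31532.

1.315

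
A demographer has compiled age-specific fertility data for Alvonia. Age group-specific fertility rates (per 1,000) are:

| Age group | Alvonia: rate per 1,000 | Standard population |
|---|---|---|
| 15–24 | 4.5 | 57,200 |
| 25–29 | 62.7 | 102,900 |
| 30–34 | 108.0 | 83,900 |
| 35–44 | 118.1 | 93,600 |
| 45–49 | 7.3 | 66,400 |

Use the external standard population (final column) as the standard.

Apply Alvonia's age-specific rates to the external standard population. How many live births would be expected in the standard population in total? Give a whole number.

Expected live births = Σ (standard pop × age-specific rate ÷ 1,000)
= 57,200×4.5/1,000 + 102,900×62.7/1,000 + 83,900×108.0/1,000 + 93,600×118.1/1,000 + 66,400×7.3/1,000
= 257.40 + 6451.83 + 9061.20 + 11054.16 + 484.72 = 27309.31.

27309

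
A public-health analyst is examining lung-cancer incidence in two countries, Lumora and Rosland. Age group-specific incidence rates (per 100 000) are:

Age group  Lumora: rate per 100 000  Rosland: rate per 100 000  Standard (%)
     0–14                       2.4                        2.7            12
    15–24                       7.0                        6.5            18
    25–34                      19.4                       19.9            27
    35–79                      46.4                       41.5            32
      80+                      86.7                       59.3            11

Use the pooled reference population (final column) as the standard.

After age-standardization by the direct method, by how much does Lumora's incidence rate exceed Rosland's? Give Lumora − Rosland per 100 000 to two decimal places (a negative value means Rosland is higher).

Standard weights: 0.12, 0.18, 0.27, 0.32, 0.11.
Lumora: 0.1200×2.4 + 0.1800×7.0 + 0.2700×19.4 + 0.3200×46.4 + 0.1100×86.7 = 31.1710 per 100 000.
Rosland: 0.1200×2.7 + 0.1800×6.5 + 0.2700×19.9 + 0.3200×41.5 + 0.1100×59.3 = 26.6700 per 100 000.
Difference = 31.1710 − 26.6700 = 4.5010.

4.50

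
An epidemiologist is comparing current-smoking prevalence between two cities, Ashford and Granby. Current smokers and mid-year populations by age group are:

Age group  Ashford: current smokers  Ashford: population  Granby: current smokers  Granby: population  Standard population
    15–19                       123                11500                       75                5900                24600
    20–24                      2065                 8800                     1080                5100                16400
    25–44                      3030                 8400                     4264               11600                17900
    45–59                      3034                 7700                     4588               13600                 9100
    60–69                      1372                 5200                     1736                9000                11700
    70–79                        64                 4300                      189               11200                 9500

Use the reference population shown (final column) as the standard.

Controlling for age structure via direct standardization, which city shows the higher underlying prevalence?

Age-specific rates per 1000 for Ashford: 10.696, 234.659, 360.714, 394.026, 263.846, 14.884.
For Granby: 12.712, 211.765, 367.586, 337.353, 192.889, 16.875.
Standard total = 89200; weights = 0.2758, 0.1839, 0.2007, 0.1020, 0.1312, 0.1065.
Ashford: 0.2758×10.696 + 0.1839×234.659 + 0.2007×360.714 + 0.1020×394.026 + 0.1312×263.846 + 0.1065×14.884 = 194.8693 per 1000.
Granby: 0.2758×12.712 + 0.1839×211.765 + 0.2007×367.586 + 0.1020×337.353 + 0.1312×192.889 + 0.1065×16.875 = 177.7183 per 1000.
The crude rates (211.07 vs 211.56) would put Granby higher, but that reflects its age composition; once standardized to a common age structure, Ashford has the higher underlying rate.

Ashford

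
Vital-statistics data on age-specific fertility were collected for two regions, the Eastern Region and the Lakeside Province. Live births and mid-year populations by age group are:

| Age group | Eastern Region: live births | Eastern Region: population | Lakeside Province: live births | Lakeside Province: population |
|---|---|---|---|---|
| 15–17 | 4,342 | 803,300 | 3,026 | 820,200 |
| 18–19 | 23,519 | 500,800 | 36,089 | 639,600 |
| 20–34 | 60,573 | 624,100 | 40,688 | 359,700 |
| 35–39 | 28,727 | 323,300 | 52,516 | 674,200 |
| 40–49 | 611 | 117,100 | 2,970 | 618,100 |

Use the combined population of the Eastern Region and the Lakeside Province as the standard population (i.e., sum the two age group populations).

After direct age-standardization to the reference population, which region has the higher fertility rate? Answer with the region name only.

Age-specific rates per 1,000 for the Eastern Region: 5.405, 46.963, 97.057, 88.856, 5.218.
For the Lakeside Province: 3.689, 56.424, 113.116, 77.894, 4.805.
Combined standard total = 5,480,400; weights = 0.2962, 0.2081, 0.1795, 0.1820, 0.1342.
The Eastern Region: 0.2962×5.405 + 0.2081×46.963 + 0.1795×97.057 + 0.1820×88.856 + 0.1342×5.218 = 45.6692 per 1,000.
The Lakeside Province: 0.2962×3.689 + 0.2081×56.424 + 0.1795×113.116 + 0.1820×77.894 + 0.1342×4.805 = 47.9621 per 1,000.
The crude rates (49.72 vs 43.48) would put the Eastern Region higher, but that reflects its age composition; once standardized to a common age structure, the Lakeside Province has the higher underlying rate.

Lakeside Province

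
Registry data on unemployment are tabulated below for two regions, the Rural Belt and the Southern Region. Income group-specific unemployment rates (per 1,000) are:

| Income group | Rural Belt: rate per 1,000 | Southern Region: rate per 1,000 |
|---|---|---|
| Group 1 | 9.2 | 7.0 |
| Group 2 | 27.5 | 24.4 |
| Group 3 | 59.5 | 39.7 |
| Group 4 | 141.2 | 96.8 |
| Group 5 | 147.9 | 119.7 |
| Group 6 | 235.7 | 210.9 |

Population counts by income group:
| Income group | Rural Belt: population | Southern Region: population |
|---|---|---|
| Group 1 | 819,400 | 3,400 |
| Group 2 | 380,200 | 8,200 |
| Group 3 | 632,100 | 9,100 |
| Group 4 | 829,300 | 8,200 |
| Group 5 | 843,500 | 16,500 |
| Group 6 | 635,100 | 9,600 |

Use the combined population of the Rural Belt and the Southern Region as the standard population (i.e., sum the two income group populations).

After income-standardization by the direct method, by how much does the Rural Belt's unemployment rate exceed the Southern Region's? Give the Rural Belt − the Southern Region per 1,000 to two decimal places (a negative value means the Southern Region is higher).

Combined standard total = 4,194,600; weights = 0.1962, 0.0926, 0.1529, 0.1997, 0.2050, 0.1537.
The Rural Belt: 0.1962×9.2 + 0.0926×27.5 + 0.1529×59.5 + 0.1997×141.2 + 0.2050×147.9 + 0.1537×235.7 = 108.1884 per 1,000.
The Southern Region: 0.1962×7.0 + 0.0926×24.4 + 0.1529×39.7 + 0.1997×96.8 + 0.2050×119.7 + 0.1537×210.9 = 85.9847 per 1,000.
Difference = 108.1884 − 85.9847 = 22.2037.

22.20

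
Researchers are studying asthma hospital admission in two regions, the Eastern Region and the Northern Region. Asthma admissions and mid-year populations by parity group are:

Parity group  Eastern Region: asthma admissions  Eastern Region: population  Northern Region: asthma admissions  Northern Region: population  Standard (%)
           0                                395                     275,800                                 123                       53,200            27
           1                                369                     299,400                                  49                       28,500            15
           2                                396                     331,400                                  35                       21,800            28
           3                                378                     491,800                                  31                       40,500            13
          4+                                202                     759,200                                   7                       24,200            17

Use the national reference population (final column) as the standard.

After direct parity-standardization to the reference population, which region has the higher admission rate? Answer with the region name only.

Parity-specific rates per 10,000 for the Eastern Region: 14.32, 12.32, 11.95, 7.69, 2.66.
For the Northern Region: 23.12, 17.19, 16.06, 7.65, 2.89.
Standard weights: 0.27, 0.15, 0.28, 0.13, 0.17.
The Eastern Region: 0.2700×14.32 + 0.1500×12.32 + 0.2800×11.95 + 0.1300×7.69 + 0.1700×2.66 = 10.5129 per 10,000.
The Northern Region: 0.2700×23.12 + 0.1500×17.19 + 0.2800×16.06 + 0.1300×7.65 + 0.1700×2.89 = 14.8036 per 10,000.

Northern Region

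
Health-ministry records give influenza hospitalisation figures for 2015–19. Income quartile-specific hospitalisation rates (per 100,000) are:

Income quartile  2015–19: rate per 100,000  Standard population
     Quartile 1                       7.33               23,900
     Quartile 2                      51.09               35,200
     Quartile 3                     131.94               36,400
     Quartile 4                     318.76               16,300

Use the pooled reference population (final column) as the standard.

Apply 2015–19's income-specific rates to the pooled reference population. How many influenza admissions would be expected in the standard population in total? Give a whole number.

Expected influenza admissions = Σ (standard pop × income-specific rate ÷ 100,000)
= 23,900×7.33/100,000 + 35,200×51.09/100,000 + 36,400×131.94/100,000 + 16,300×318.76/100,000
= 1.75 + 17.98 + 48.03 + 51.96 = 119.72.

120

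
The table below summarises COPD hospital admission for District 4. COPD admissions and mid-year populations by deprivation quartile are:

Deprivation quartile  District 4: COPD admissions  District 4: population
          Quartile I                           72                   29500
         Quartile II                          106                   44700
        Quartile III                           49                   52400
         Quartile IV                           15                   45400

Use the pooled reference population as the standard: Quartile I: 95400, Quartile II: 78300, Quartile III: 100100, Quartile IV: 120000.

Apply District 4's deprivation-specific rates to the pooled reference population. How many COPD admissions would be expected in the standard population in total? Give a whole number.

Deprivation-specific rates per 10000 for District 4: 24.41, 23.71, 9.35, 3.30.
Expected COPD admissions = Σ (standard pop × deprivation-specific rate ÷ 10000)
= 95400×24.41/10000 + 78300×23.71/10000 + 100100×9.35/10000 + 120000×3.30/10000
= 232.84 + 185.68 + 93.60 + 39.65 = 551.77.

552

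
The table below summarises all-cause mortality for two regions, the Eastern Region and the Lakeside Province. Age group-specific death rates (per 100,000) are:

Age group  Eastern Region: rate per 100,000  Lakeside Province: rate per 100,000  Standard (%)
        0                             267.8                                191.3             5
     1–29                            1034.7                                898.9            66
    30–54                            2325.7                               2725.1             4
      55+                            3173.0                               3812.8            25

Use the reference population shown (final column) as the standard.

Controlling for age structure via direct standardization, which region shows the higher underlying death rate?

Lakeside Province

Standard weights: 0.05, 0.66, 0.04, 0.25.
The Eastern Region: 0.0500×267.8 + 0.6600×1034.7 + 0.0400×2325.7 + 0.2500×3173.0 = 1582.5700 per 100,000.
The Lakeside Province: 0.0500×191.3 + 0.6600×898.9 + 0.0400×2725.1 + 0.2500×3812.8 = 1665.0430 per 100,000.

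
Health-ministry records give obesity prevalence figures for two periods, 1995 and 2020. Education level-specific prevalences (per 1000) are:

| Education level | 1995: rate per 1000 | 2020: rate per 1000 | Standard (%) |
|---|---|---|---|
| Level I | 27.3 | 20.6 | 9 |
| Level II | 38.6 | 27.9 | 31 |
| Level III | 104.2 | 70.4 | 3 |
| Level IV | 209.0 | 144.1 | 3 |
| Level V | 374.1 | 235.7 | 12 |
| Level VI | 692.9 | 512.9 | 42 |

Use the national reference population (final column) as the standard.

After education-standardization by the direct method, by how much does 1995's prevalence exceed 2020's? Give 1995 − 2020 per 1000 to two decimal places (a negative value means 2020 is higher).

Standard weights: 0.09, 0.31, 0.03, 0.03, 0.12, 0.42.
1995: 0.0900×27.3 + 0.3100×38.6 + 0.0300×104.2 + 0.0300×209.0 + 0.1200×374.1 + 0.4200×692.9 = 359.7290 per 1000.
2020: 0.0900×20.6 + 0.3100×27.9 + 0.0300×70.4 + 0.0300×144.1 + 0.1200×235.7 + 0.4200×512.9 = 260.6400 per 1000.
Difference = 359.7290 − 260.6400 = 99.0890.

99.09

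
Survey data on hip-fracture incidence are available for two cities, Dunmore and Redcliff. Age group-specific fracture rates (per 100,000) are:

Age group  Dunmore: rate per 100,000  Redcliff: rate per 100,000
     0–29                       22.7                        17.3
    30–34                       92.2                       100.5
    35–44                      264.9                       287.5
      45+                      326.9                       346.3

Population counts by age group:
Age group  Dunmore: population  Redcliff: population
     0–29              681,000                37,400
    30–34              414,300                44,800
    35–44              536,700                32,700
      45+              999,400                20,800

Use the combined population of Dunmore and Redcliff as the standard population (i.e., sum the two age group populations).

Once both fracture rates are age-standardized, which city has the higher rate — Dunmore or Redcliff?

Redcliff

Combined standard total = 2,767,100; weights = 0.2596, 0.1659, 0.2058, 0.3687.
Dunmore: 0.2596×22.7 + 0.1659×92.2 + 0.2058×264.9 + 0.3687×326.9 = 196.2250 per 100,000.
Redcliff: 0.2596×17.3 + 0.1659×100.5 + 0.2058×287.5 + 0.3687×346.3 = 208.0032 per 100,000.
The crude rates (198.58 vs 160.31) would put Dunmore higher, but that reflects its age composition; once standardized to a common age structure, Redcliff has the higher underlying rate.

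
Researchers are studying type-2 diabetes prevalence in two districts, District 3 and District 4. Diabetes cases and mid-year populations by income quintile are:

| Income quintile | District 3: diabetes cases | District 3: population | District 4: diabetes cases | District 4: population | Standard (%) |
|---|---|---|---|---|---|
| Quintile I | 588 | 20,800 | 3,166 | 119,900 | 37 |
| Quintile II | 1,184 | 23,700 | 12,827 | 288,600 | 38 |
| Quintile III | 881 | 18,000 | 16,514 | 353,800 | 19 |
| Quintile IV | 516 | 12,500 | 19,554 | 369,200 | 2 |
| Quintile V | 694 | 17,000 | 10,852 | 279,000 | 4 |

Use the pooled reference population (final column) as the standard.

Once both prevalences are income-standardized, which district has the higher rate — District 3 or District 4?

District 3

Income-specific rates per 1,000 for District 3: 28.269, 49.958, 48.944, 41.280, 40.824.
For District 4: 26.405, 44.446, 46.676, 52.963, 38.896.
Standard weights: 0.37, 0.38, 0.19, 0.02, 0.04.
District 3: 0.3700×28.269 + 0.3800×49.958 + 0.1900×48.944 + 0.0200×41.280 + 0.0400×40.824 = 41.2016 per 1,000.
District 4: 0.3700×26.405 + 0.3800×44.446 + 0.1900×46.676 + 0.0200×52.963 + 0.0400×38.896 = 38.1429 per 1,000.
The crude rates (41.99 vs 44.60) would put District 4 higher, but that reflects its income composition; once standardized to a common income structure, District 3 has the higher underlying rate.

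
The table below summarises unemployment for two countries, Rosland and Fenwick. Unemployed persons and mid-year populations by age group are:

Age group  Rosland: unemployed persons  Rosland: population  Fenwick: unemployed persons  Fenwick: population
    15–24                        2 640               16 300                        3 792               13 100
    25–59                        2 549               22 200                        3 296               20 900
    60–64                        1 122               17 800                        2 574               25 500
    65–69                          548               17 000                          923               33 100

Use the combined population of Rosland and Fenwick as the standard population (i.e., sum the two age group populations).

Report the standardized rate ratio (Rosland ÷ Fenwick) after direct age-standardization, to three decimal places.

Age-specific rates per 1 000 for Rosland: 161.963, 114.820, 63.034, 32.235.
For Fenwick: 289.466, 157.703, 100.941, 27.885.
Combined standard total = 165 900; weights = 0.1772, 0.2598, 0.2610, 0.3020.
Rosland: 0.1772×161.963 + 0.2598×114.820 + 0.2610×63.034 + 0.3020×32.235 = 84.7185 per 1 000.
Fenwick: 0.1772×289.466 + 0.2598×157.703 + 0.2610×100.941 + 0.3020×27.885 = 127.0350 per 1 000.
Ratio = 84.7185 ÷ 127.0350 = 0.66689.

0.667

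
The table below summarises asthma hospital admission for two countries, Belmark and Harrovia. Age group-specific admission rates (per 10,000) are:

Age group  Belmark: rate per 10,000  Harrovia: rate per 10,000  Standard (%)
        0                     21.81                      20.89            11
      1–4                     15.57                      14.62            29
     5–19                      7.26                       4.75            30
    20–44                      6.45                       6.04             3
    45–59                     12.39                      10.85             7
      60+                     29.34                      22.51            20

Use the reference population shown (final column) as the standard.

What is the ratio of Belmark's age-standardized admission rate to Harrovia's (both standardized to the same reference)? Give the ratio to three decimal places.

1.195

Standard weights: 0.11, 0.29, 0.30, 0.03, 0.07, 0.20.
Belmark: 0.1100×21.81 + 0.2900×15.57 + 0.3000×7.26 + 0.0300×6.45 + 0.0700×12.39 + 0.2000×29.34 = 16.0212 per 10,000.
Harrovia: 0.1100×20.89 + 0.2900×14.62 + 0.3000×4.75 + 0.0300×6.04 + 0.0700×10.85 + 0.2000×22.51 = 13.4054 per 10,000.
Ratio = 16.0212 ÷ 13.4054 = 1.19513.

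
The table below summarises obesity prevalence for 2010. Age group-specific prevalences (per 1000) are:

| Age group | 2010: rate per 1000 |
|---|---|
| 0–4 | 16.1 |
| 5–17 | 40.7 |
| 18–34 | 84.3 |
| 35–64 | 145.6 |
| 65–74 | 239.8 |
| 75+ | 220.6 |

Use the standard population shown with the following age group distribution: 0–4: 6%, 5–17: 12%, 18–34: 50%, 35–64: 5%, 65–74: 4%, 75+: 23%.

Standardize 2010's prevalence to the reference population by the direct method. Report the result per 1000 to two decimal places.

Standard weights: 0.06, 0.12, 0.50, 0.05, 0.04, 0.23.
Standardized rate: 0.0600×16.1 + 0.1200×40.7 + 0.5000×84.3 + 0.0500×145.6 + 0.0400×239.8 + 0.2300×220.6 = 115.6100 per 1000.

115.61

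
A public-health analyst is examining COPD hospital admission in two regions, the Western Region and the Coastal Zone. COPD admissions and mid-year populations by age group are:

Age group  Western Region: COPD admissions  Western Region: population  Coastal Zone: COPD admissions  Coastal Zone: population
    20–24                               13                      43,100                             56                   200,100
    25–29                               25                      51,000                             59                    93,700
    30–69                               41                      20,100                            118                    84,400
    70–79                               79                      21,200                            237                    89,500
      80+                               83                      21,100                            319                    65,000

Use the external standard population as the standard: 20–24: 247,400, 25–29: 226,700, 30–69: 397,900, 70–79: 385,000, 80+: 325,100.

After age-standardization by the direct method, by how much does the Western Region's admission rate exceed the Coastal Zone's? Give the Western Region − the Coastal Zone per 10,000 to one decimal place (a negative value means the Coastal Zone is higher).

2.1

Age-specific rates per 10,000 for the Western Region: 3.02, 4.90, 20.40, 37.26, 39.34.
For the Coastal Zone: 2.80, 6.30, 13.98, 26.48, 49.08.
Standard total = 1,582,100; weights = 0.1564, 0.1433, 0.2515, 0.2433, 0.2055.
The Western Region: 0.1564×3.02 + 0.1433×4.90 + 0.2515×20.40 + 0.2433×37.26 + 0.2055×39.34 = 23.4554 per 10,000.
The Coastal Zone: 0.1564×2.80 + 0.1433×6.30 + 0.2515×13.98 + 0.2433×26.48 + 0.2055×49.08 = 21.3847 per 10,000.
Difference = 23.4554 − 21.3847 = 2.0707.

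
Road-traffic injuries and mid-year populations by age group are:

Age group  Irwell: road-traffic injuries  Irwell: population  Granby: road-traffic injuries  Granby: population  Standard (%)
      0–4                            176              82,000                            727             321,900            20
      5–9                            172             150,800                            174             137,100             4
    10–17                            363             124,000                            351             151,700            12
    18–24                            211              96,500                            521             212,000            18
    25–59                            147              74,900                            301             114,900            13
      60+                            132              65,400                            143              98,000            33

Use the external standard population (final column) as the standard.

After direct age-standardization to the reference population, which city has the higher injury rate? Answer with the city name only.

Age-specific rates per 100,000 for Irwell: 214.63, 114.06, 292.74, 218.65, 196.26, 201.83.
For Granby: 225.85, 126.91, 231.38, 245.75, 261.97, 145.92.
Standard weights: 0.20, 0.04, 0.12, 0.18, 0.13, 0.33.
Irwell: 0.2000×214.63 + 0.0400×114.06 + 0.1200×292.74 + 0.1800×218.65 + 0.1300×196.26 + 0.3300×201.83 = 214.0952 per 100,000.
Granby: 0.2000×225.85 + 0.0400×126.91 + 0.1200×231.38 + 0.1800×245.75 + 0.1300×261.97 + 0.3300×145.92 = 204.4558 per 100,000.
The crude rates (202.32 vs 214.08) would put Granby higher, but that reflects its age composition; once standardized to a common age structure, Irwell has the higher underlying rate.

Irwell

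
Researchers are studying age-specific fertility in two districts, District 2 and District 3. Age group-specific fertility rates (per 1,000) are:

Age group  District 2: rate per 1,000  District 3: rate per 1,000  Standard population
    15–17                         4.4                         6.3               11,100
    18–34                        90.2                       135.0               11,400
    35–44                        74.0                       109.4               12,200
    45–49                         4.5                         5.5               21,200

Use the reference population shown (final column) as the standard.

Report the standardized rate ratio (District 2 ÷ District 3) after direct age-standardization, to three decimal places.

0.678

Standard total = 55,900; weights = 0.1986, 0.2039, 0.2182, 0.3792.
District 2: 0.1986×4.4 + 0.2039×90.2 + 0.2182×74.0 + 0.3792×4.5 = 37.1256 per 1,000.
District 3: 0.1986×6.3 + 0.2039×135.0 + 0.2182×109.4 + 0.3792×5.5 = 54.7444 per 1,000.
Ratio = 37.1256 ÷ 54.7444 = 0.67816.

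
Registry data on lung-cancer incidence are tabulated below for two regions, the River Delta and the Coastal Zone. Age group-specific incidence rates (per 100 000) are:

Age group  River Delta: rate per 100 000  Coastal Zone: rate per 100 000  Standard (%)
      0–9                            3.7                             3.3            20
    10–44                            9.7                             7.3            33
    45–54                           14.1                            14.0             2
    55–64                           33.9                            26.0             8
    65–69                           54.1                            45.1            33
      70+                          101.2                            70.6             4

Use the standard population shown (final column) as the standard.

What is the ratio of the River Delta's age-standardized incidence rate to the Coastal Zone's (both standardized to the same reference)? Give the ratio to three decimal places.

Standard weights: 0.20, 0.33, 0.02, 0.08, 0.33, 0.04.
The River Delta: 0.2000×3.7 + 0.3300×9.7 + 0.0200×14.1 + 0.0800×33.9 + 0.3300×54.1 + 0.0400×101.2 = 28.8360 per 100 000.
The Coastal Zone: 0.2000×3.3 + 0.3300×7.3 + 0.0200×14.0 + 0.0800×26.0 + 0.3300×45.1 + 0.0400×70.6 = 23.1360 per 100 000.
Ratio = 28.8360 ÷ 23.1360 = 1.24637.

1.246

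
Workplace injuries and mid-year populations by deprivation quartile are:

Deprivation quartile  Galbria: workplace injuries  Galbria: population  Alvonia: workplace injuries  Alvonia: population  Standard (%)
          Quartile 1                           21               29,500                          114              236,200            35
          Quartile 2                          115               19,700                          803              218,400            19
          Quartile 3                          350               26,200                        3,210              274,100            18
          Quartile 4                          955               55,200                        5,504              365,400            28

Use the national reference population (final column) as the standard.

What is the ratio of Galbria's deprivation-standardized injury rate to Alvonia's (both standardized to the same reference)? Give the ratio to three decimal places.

Deprivation-specific rates per 10,000 for Galbria: 7.12, 58.38, 133.59, 173.01.
For Alvonia: 4.83, 36.77, 117.11, 150.63.
Standard weights: 0.35, 0.19, 0.18, 0.28.
Galbria: 0.3500×7.12 + 0.1900×58.38 + 0.1800×133.59 + 0.2800×173.01 = 86.0707 per 10,000.
Alvonia: 0.3500×4.83 + 0.1900×36.77 + 0.1800×117.11 + 0.2800×150.63 = 71.9312 per 10,000.
Ratio = 86.0707 ÷ 71.9312 = 1.19657.

1.197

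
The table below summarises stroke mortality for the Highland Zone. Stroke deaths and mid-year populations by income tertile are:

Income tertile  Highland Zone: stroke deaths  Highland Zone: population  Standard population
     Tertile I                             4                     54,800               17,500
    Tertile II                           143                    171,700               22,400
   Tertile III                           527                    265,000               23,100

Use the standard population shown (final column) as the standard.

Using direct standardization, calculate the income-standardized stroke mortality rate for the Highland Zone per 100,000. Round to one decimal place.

104.6

Income-specific rates per 100,000 for the Highland Zone: 7.30, 83.28, 198.87.
Standard total = 63,000; weights = 0.2778, 0.3556, 0.3667.
Standardized rate: 0.2778×7.30 + 0.3556×83.28 + 0.3667×198.87 = 104.5582 per 100,000.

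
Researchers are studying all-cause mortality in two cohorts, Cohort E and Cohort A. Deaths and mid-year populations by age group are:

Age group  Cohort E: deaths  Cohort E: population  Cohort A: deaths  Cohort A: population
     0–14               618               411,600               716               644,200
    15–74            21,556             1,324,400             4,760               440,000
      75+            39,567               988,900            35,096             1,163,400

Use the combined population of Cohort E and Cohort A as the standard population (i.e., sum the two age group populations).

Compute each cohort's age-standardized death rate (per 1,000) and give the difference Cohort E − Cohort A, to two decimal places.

6.28

Age-specific rates per 1,000 for Cohort E: 1.501, 16.276, 40.011.
For Cohort A: 1.111, 10.818, 30.167.
Combined standard total = 4,972,500; weights = 0.2123, 0.3548, 0.4328.
Cohort E: 0.2123×1.501 + 0.3548×16.276 + 0.4328×40.011 = 23.4125 per 1,000.
Cohort A: 0.2123×1.111 + 0.3548×10.818 + 0.4328×30.167 = 17.1320 per 1,000.
Difference = 23.4125 − 17.1320 = 6.2805.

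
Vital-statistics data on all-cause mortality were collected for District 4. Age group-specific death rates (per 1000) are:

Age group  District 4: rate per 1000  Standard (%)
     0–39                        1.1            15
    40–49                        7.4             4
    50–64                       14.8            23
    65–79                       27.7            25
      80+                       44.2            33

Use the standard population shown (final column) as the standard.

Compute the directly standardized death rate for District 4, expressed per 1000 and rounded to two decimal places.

Standard weights: 0.15, 0.04, 0.23, 0.25, 0.33.
Standardized rate: 0.1500×1.1 + 0.0400×7.4 + 0.2300×14.8 + 0.2500×27.7 + 0.3300×44.2 = 25.3760 per 1000.

25.38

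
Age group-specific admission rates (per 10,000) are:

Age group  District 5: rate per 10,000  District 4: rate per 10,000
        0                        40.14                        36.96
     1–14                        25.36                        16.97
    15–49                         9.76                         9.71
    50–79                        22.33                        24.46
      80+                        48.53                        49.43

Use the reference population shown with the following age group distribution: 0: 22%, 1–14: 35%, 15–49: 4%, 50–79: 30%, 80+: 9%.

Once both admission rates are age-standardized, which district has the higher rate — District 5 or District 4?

District 5

Standard weights: 0.22, 0.35, 0.04, 0.30, 0.09.
District 5: 0.2200×40.14 + 0.3500×25.36 + 0.0400×9.76 + 0.3000×22.33 + 0.0900×48.53 = 29.1639 per 10,000.
District 4: 0.2200×36.96 + 0.3500×16.97 + 0.0400×9.71 + 0.3000×24.46 + 0.0900×49.43 = 26.2458 per 10,000.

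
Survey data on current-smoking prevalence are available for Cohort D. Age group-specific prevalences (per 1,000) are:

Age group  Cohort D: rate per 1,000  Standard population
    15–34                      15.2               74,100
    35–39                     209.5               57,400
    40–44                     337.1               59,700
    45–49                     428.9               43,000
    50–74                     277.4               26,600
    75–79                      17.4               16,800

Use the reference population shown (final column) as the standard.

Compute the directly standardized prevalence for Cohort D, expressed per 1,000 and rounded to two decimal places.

Standard total = 277,600; weights = 0.2669, 0.2068, 0.2151, 0.1549, 0.0958, 0.0605.
Standardized rate: 0.2669×15.2 + 0.2068×209.5 + 0.2151×337.1 + 0.1549×428.9 + 0.0958×277.4 + 0.0605×17.4 = 213.9422 per 1,000.

213.94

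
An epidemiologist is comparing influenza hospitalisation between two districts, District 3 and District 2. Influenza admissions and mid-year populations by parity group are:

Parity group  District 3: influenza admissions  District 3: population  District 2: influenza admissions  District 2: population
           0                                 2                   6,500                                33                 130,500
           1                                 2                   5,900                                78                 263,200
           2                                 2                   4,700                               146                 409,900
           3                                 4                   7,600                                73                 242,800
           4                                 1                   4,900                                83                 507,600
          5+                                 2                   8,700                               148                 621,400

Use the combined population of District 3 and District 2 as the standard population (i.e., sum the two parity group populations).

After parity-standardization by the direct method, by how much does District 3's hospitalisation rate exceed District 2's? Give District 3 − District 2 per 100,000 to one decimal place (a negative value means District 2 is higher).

Parity-specific rates per 100,000 for District 3: 30.77, 33.90, 42.55, 52.63, 20.41, 22.99.
For District 2: 25.29, 29.64, 35.62, 30.07, 16.35, 23.82.
Combined standard total = 2,213,700; weights = 0.0619, 0.1216, 0.1873, 0.1131, 0.2315, 0.2846.
District 3: 0.0619×30.77 + 0.1216×33.90 + 0.1873×42.55 + 0.1131×52.63 + 0.2315×20.41 + 0.2846×22.99 = 31.2161 per 100,000.
District 2: 0.0619×25.29 + 0.1216×29.64 + 0.1873×35.62 + 0.1131×30.07 + 0.2315×16.35 + 0.2846×23.82 = 25.8041 per 100,000.
Difference = 31.2161 − 25.8041 = 5.4121.

5.4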